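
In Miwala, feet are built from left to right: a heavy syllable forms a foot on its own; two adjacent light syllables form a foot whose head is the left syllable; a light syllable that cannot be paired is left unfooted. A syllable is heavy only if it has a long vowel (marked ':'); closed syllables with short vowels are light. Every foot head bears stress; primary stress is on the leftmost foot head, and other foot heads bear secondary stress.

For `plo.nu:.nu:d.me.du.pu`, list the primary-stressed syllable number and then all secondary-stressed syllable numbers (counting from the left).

Weights: 1 plo L, 2 nu: H, 3 nu:d H, 4 me L, 5 du L, 6 pu L.
Parse left to right (heavy = foot alone; LL = one foot; stranded L unfooted): plo (ˈnu:) (ˈnu:d) (ˈme.du) pu.
Foot heads: 2, 3, 4.
Primary stress on the leftmost head = syllable 2.
Secondary stress on 3, 4: plo.ˈnu:.ˌnu:d.ˌme.du.pu.

primary 2, secondary 3, 4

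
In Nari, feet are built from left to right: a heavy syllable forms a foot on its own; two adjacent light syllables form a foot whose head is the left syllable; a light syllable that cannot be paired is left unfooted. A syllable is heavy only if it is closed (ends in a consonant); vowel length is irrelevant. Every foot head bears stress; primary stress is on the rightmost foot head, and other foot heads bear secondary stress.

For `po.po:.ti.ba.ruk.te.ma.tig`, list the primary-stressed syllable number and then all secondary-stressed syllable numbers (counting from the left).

Weights: 1 po L, 2 po: L, 3 ti L, 4 ba L, 5 ruk H, 6 te L, 7 ma L, 8 tig H.
Parse left to right (heavy = foot alone; LL = one foot; stranded L unfooted): (ˈpo.po:) (ˈti.ba) (ˈruk) (ˈte.ma) (ˈtig).
Foot heads: 1, 3, 5, 6, 8.
Primary stress on the rightmost head = syllable 8.
Secondary stress on 1, 3, 5, 6: ˌpo.po:.ˌti.ba.ˌruk.ˌte.ma.ˈtig.

primary 8, secondary 1, 3, 5, 6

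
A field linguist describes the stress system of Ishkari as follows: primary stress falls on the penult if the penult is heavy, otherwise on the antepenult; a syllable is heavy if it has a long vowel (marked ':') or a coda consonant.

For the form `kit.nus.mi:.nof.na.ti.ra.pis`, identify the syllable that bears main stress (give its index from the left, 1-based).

6

Weights: 6 ti L, 7 ra L, 8 pis H.
The penult (syllable 7, ra) is light, so stress falls on the antepenult (syllable 6, ti).
Primary stress: syllable 6 → kit.nus.mi:.nof.na.ˈti.ra.pis.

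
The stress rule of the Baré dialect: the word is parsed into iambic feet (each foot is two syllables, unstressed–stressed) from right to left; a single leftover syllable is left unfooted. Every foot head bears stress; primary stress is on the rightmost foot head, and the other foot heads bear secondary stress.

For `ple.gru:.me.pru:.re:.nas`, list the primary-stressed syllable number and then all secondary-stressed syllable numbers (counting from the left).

primary 6, secondary 2, 4

Parse right to left into iambic (σˈσ) feet: (ple.ˈgru:) (me.ˈpru:) (re:.ˈnas).
Foot heads (stressed positions): 2, 4, 6.
End Rule Rightmost: primary stress on the rightmost head = syllable 6.
Secondary stress on 2, 4: ple.ˌgru:.me.ˌpru:.re:.ˈnas.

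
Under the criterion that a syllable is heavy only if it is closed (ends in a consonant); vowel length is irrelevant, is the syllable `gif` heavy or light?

`gif`: short vowel, closed (coda /f/). Closed (coda /f/) → heavy.

heavy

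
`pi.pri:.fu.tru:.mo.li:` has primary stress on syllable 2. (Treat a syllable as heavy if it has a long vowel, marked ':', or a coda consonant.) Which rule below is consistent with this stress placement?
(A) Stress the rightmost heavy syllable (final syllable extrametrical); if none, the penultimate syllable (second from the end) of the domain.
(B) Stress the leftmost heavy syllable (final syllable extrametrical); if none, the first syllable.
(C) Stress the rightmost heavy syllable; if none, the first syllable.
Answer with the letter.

B

Rule A → syllable 4 (observed: 2).
Rule B → syllable 2 ✓.
Rule C → syllable 6 (observed: 2).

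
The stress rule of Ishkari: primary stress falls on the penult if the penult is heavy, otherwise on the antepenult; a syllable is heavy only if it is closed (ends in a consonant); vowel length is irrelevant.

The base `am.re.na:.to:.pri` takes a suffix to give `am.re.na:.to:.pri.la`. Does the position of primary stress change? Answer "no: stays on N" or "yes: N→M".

Base `am.re.na:.to:.pri` (5 syllables):
  Weights: 3 na: L, 4 to: L, 5 pri L.
  The penult (syllable 4, to:) is light, so stress falls on the antepenult (syllable 3, na:).
  → primary stress on syllable 3.
Suffixed `am.re.na:.to:.pri.la` (6 syllables):
  Weights: 4 to: L, 5 pri L, 6 la L.
  The penult (syllable 5, pri) is light, so stress falls on the antepenult (syllable 4, to:).
  → primary stress on syllable 4.

yes: 3→4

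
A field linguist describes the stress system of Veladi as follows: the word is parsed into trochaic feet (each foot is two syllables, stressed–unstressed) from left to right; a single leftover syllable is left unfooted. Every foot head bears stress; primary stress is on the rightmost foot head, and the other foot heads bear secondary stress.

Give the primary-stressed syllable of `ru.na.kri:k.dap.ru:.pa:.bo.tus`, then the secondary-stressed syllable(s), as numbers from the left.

Parse left to right into trochaic (ˈσσ) feet: (ˈru.na) (ˈkri:k.dap) (ˈru:.pa:) (ˈbo.tus).
Foot heads (stressed positions): 1, 3, 5, 7.
End Rule Rightmost: primary stress on the rightmost head = syllable 7.
Secondary stress on 1, 3, 5: ˌru.na.ˌkri:k.dap.ˌru:.pa:.ˈbo.tus.

primary 7, secondary 1, 3, 5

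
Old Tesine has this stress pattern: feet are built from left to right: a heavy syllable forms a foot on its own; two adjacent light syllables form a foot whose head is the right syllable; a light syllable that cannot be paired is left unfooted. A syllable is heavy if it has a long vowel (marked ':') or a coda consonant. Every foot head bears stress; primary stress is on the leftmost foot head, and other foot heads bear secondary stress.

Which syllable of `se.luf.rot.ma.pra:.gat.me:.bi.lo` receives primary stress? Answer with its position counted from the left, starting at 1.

Weights: 1 se L, 2 luf H, 3 rot H, 4 ma L, 5 pra: H, 6 gat H, 7 me: H, 8 bi L, 9 lo L.
Parse left to right (heavy = foot alone; LL = one foot; stranded L unfooted): se (ˈluf) (ˈrot) ma (ˈpra:) (ˈgat) (ˈme:) (bi.ˈlo).
Foot heads: 2, 3, 5, 6, 7, 9.
Primary stress on the leftmost head = syllable 2.
Primary stress: syllable 2 → se.ˈluf.rot.ma.pra:.gat.me:.bi.lo.

2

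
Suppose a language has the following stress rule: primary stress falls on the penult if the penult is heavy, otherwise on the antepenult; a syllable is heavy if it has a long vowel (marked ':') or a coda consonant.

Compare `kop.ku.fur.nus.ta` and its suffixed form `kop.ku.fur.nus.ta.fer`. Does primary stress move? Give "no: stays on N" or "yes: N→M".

no: stays on 4

Base `kop.ku.fur.nus.ta` (5 syllables):
  Weights: 3 fur H, 4 nus H, 5 ta L.
  The penult (syllable 4, nus) is heavy, so it takes stress.
  → primary stress on syllable 4.
Suffixed `kop.ku.fur.nus.ta.fer` (6 syllables):
  Weights: 4 nus H, 5 ta L, 6 fer H.
  The penult (syllable 5, ta) is light, so stress falls on the antepenult (syllable 4, nus).
  → primary stress on syllable 4.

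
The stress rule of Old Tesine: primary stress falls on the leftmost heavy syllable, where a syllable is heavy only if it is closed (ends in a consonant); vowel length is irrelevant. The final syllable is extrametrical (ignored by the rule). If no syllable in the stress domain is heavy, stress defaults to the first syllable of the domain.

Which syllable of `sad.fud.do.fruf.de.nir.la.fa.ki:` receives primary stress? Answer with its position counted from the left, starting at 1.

1

The final syllable (9, ki:) is extrametrical; the stress domain is syllables 1–8.
Weights: 1 sad H, 2 fud H, 3 do L, 4 fruf H, 5 de L, 6 nir H, 7 la L, 8 fa L.
Heavy syllables in the domain: 1, 2, 4, 6. The leftmost is syllable 1 (sad).
Primary stress: syllable 1 → ˈsad.fud.do.fruf.de.nir.la.fa.ki:.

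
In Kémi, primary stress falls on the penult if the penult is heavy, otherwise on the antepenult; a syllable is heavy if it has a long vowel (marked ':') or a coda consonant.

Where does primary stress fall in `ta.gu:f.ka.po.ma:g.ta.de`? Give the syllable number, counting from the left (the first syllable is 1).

Weights: 5 ma:g H, 6 ta L, 7 de L.
The penult (syllable 6, ta) is light, so stress falls on the antepenult (syllable 5, ma:g).
Primary stress: syllable 5 → ta.gu:f.ka.po.ˈma:g.ta.de.

5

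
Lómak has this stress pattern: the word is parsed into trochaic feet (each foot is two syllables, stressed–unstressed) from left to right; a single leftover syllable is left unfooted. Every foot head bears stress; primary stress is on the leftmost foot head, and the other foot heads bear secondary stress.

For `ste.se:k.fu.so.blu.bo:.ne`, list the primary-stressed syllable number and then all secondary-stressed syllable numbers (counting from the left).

Parse left to right into trochaic (ˈσσ) feet: (ˈste.se:k) (ˈfu.so) (ˈblu.bo:) ne. Syllable 7 is left unfooted.
Foot heads (stressed positions): 1, 3, 5.
End Rule Leftmost: primary stress on the leftmost head = syllable 1.
Secondary stress on 3, 5: ˈste.se:k.ˌfu.so.ˌblu.bo:.ne.

primary 1, secondary 3, 5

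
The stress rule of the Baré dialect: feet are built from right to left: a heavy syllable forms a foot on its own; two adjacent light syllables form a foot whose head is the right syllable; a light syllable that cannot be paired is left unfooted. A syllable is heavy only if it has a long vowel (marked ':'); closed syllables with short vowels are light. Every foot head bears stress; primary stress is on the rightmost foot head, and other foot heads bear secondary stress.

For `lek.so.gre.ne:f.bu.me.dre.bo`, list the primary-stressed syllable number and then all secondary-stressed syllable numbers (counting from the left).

Weights: 1 lek L, 2 so L, 3 gre L, 4 ne:f H, 5 bu L, 6 me L, 7 dre L, 8 bo L.
Parse right to left (heavy = foot alone; LL = one foot; stranded L unfooted): lek (so.ˈgre) (ˈne:f) (bu.ˈme) (dre.ˈbo).
Foot heads: 3, 4, 6, 8.
Primary stress on the rightmost head = syllable 8.
Secondary stress on 3, 4, 6: lek.so.ˌgre.ˌne:f.bu.ˌme.dre.ˈbo.

primary 8, secondary 3, 4, 6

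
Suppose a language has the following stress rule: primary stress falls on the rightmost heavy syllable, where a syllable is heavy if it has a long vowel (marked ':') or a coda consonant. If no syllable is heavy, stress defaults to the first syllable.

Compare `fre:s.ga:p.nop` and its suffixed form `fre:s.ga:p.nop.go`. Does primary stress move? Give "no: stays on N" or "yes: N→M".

no: stays on 3

Base `fre:s.ga:p.nop` (3 syllables):
  Weights: 1 fre:s H, 2 ga:p H, 3 nop H.
  Heavy syllables in the domain: 1, 2, 3. The rightmost is syllable 3 (nop).
  → primary stress on syllable 3.
Suffixed `fre:s.ga:p.nop.go` (4 syllables):
  Weights: 1 fre:s H, 2 ga:p H, 3 nop H, 4 go L.
  Heavy syllables in the domain: 1, 2, 3. The rightmost is syllable 3 (nop).
  → primary stress on syllable 3.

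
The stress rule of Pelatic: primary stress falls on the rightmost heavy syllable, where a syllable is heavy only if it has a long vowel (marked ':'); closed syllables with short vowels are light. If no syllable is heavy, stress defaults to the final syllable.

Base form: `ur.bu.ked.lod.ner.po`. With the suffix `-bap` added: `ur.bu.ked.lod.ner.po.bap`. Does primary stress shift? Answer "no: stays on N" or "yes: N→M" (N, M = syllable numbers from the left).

yes: 6→7

Base `ur.bu.ked.lod.ner.po` (6 syllables):
  Weights: 1 ur L, 2 bu L, 3 ked L, 4 lod L, 5 ner L, 6 po L.
  No heavy syllable in the domain; default to the final syllable = syllable 6.
  → primary stress on syllable 6.
Suffixed `ur.bu.ked.lod.ner.po.bap` (7 syllables):
  Weights: 1 ur L, 2 bu L, 3 ked L, 4 lod L, 5 ner L, 6 po L, 7 bap L.
  No heavy syllable in the domain; default to the final syllable = syllable 7.
  → primary stress on syllable 7.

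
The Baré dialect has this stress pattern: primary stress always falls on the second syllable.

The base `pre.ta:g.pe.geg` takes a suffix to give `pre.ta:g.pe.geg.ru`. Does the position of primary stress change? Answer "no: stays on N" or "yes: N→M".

Base `pre.ta:g.pe.geg` (4 syllables):
  The word has 4 syllables; the second syllable is syllable 2 (ta:g).
  → primary stress on syllable 2.
Suffixed `pre.ta:g.pe.geg.ru` (5 syllables):
  The word has 5 syllables; the second syllable is syllable 2 (ta:g).
  → primary stress on syllable 2.

no: stays on 2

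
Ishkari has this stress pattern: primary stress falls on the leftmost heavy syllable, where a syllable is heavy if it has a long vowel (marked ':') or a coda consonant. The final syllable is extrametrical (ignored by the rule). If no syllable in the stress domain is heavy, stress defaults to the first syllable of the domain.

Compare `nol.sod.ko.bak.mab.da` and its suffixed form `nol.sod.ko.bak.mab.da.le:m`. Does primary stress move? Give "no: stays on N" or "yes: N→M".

no: stays on 1

Base `nol.sod.ko.bak.mab.da` (6 syllables):
  The final syllable (6, da) is extrametrical; the stress domain is syllables 1–5.
  Weights: 1 nol H, 2 sod H, 3 ko L, 4 bak H, 5 mab H.
  Heavy syllables in the domain: 1, 2, 4, 5. The leftmost is syllable 1 (nol).
  → primary stress on syllable 1.
Suffixed `nol.sod.ko.bak.mab.da.le:m` (7 syllables):
  The final syllable (7, le:m) is extrametrical; the stress domain is syllables 1–6.
  Weights: 1 nol H, 2 sod H, 3 ko L, 4 bak H, 5 mab H, 6 da L.
  Heavy syllables in the domain: 1, 2, 4, 5. The leftmost is syllable 1 (nol).
  → primary stress on syllable 1.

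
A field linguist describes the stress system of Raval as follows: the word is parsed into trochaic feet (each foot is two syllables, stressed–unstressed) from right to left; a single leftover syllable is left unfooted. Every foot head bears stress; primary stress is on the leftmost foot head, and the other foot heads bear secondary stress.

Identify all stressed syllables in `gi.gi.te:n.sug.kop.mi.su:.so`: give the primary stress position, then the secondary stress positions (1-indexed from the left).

Parse right to left into trochaic (ˈσσ) feet: (ˈgi.gi) (ˈte:n.sug) (ˈkop.mi) (ˈsu:.so).
Foot heads (stressed positions): 1, 3, 5, 7.
End Rule Leftmost: primary stress on the leftmost head = syllable 1.
Secondary stress on 3, 5, 7: ˈgi.gi.ˌte:n.sug.ˌkop.mi.ˌsu:.so.

primary 1, secondary 3, 5, 7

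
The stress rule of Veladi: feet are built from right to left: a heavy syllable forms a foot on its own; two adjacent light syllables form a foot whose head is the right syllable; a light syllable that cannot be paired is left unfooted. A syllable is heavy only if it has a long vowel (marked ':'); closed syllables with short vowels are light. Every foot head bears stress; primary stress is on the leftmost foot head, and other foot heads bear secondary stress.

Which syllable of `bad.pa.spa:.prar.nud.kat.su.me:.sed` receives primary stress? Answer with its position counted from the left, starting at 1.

Weights: 1 bad L, 2 pa L, 3 spa: H, 4 prar L, 5 nud L, 6 kat L, 7 su L, 8 me: H, 9 sed L.
Parse right to left (heavy = foot alone; LL = one foot; stranded L unfooted): (bad.ˈpa) (ˈspa:) (prar.ˈnud) (kat.ˈsu) (ˈme:) sed.
Foot heads: 2, 3, 5, 7, 8.
Primary stress on the leftmost head = syllable 2.
Primary stress: syllable 2 → bad.ˈpa.spa:.prar.nud.kat.su.me:.sed.

2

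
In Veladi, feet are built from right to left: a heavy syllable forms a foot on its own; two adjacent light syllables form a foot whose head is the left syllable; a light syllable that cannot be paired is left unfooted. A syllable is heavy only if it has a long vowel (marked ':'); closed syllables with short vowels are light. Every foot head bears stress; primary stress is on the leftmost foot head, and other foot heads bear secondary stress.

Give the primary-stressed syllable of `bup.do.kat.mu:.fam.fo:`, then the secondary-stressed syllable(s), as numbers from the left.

primary 2, secondary 4, 6

Weights: 1 bup L, 2 do L, 3 kat L, 4 mu: H, 5 fam L, 6 fo: H.
Parse right to left (heavy = foot alone; LL = one foot; stranded L unfooted): bup (ˈdo.kat) (ˈmu:) fam (ˈfo:).
Foot heads: 2, 4, 6.
Primary stress on the leftmost head = syllable 2.
Secondary stress on 4, 6: bup.ˈdo.kat.ˌmu:.fam.ˌfo:.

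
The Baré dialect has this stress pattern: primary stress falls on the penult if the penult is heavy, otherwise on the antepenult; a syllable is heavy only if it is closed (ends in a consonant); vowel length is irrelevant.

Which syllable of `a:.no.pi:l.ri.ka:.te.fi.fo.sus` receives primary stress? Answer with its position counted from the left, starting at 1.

7

Weights: 7 fi L, 8 fo L, 9 sus H.
The penult (syllable 8, fo) is light, so stress falls on the antepenult (syllable 7, fi).
Primary stress: syllable 7 → a:.no.pi:l.ri.ka:.te.ˈfi.fo.sus.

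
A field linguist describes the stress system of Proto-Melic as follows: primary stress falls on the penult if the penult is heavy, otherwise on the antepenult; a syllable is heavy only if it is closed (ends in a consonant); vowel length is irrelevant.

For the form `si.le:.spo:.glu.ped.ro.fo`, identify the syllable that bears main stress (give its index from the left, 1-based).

5

Weights: 5 ped H, 6 ro L, 7 fo L.
The penult (syllable 6, ro) is light, so stress falls on the antepenult (syllable 5, ped).
Primary stress: syllable 5 → si.le:.spo:.glu.ˈped.ro.fo.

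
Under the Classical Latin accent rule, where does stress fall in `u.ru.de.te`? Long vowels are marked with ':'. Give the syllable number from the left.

Classical Latin: stress the penult if heavy (long vowel or closed), else the antepenult.
Weights: 2 ru L, 3 de L, 4 te L.
The penult (syllable 3, de) is light, so stress falls on the antepenult (syllable 2, ru).
Stress on syllable 2: u.ˈru.de.te.

2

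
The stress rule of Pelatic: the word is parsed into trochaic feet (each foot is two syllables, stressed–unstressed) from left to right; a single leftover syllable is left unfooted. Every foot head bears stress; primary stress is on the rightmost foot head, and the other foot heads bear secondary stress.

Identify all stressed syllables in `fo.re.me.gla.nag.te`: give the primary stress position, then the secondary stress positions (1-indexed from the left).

primary 5, secondary 1, 3

Parse left to right into trochaic (ˈσσ) feet: (ˈfo.re) (ˈme.gla) (ˈnag.te).
Foot heads (stressed positions): 1, 3, 5.
End Rule Rightmost: primary stress on the rightmost head = syllable 5.
Secondary stress on 1, 3: ˌfo.re.ˌme.gla.ˈnag.te.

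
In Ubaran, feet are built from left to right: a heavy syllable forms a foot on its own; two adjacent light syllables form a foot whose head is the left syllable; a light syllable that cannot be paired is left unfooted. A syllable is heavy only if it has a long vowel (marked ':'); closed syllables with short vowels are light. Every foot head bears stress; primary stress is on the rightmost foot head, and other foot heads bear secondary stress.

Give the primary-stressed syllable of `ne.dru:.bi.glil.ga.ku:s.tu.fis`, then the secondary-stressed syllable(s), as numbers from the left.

primary 7, secondary 2, 3, 6

Weights: 1 ne L, 2 dru: H, 3 bi L, 4 glil L, 5 ga L, 6 ku:s H, 7 tu L, 8 fis L.
Parse left to right (heavy = foot alone; LL = one foot; stranded L unfooted): ne (ˈdru:) (ˈbi.glil) ga (ˈku:s) (ˈtu.fis).
Foot heads: 2, 3, 6, 7.
Primary stress on the rightmost head = syllable 7.
Secondary stress on 2, 3, 6: ne.ˌdru:.ˌbi.glil.ga.ˌku:s.ˈtu.fis.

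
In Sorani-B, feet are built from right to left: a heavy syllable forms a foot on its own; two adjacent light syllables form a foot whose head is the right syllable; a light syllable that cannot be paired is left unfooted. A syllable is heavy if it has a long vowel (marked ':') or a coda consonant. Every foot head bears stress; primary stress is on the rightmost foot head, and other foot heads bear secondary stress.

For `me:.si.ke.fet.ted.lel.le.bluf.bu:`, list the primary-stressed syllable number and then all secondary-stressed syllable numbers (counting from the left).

primary 9, secondary 1, 3, 4, 5, 6, 8

Weights: 1 me: H, 2 si L, 3 ke L, 4 fet H, 5 ted H, 6 lel H, 7 le L, 8 bluf H, 9 bu: H.
Parse right to left (heavy = foot alone; LL = one foot; stranded L unfooted): (ˈme:) (si.ˈke) (ˈfet) (ˈted) (ˈlel) le (ˈbluf) (ˈbu:).
Foot heads: 1, 3, 4, 5, 6, 8, 9.
Primary stress on the rightmost head = syllable 9.
Secondary stress on 1, 3, 4, 5, 6, 8: ˌme:.si.ˌke.ˌfet.ˌted.ˌlel.le.ˌbluf.ˈbu:.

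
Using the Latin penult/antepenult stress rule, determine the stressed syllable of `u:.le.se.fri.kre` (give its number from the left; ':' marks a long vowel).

3

Classical Latin: stress the penult if heavy (long vowel or closed), else the antepenult.
Weights: 3 se L, 4 fri L, 5 kre L.
The penult (syllable 4, fri) is light, so stress falls on the antepenult (syllable 3, se).
Stress on syllable 3: u:.le.ˈse.fri.kre.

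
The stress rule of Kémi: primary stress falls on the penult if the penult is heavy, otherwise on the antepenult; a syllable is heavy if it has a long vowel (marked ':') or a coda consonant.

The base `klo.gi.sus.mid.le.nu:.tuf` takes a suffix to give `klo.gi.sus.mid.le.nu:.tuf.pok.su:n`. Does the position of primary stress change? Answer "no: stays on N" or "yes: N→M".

yes: 6→8

Base `klo.gi.sus.mid.le.nu:.tuf` (7 syllables):
  Weights: 5 le L, 6 nu: H, 7 tuf H.
  The penult (syllable 6, nu:) is heavy, so it takes stress.
  → primary stress on syllable 6.
Suffixed `klo.gi.sus.mid.le.nu:.tuf.pok.su:n` (9 syllables):
  Weights: 7 tuf H, 8 pok H, 9 su:n H.
  The penult (syllable 8, pok) is heavy, so it takes stress.
  → primary stress on syllable 8.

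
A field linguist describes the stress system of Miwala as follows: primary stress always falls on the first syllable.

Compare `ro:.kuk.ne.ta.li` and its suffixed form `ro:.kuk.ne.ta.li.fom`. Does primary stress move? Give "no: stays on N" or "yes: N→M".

Base `ro:.kuk.ne.ta.li` (5 syllables):
  The word has 5 syllables; the first syllable is syllable 1 (ro:).
  → primary stress on syllable 1.
Suffixed `ro:.kuk.ne.ta.li.fom` (6 syllables):
  The word has 6 syllables; the first syllable is syllable 1 (ro:).
  → primary stress on syllable 1.

no: stays on 1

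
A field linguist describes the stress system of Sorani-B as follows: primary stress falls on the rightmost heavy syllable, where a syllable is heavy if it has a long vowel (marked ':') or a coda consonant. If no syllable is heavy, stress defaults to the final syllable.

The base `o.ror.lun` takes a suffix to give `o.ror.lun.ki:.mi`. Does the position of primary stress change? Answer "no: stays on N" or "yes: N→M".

yes: 3→4

Base `o.ror.lun` (3 syllables):
  Weights: 1 o L, 2 ror H, 3 lun H.
  Heavy syllables in the domain: 2, 3. The rightmost is syllable 3 (lun).
  → primary stress on syllable 3.
Suffixed `o.ror.lun.ki:.mi` (5 syllables):
  Weights: 1 o L, 2 ror H, 3 lun H, 4 ki: H, 5 mi L.
  Heavy syllables in the domain: 2, 3, 4. The rightmost is syllable 4 (ki:).
  → primary stress on syllable 4.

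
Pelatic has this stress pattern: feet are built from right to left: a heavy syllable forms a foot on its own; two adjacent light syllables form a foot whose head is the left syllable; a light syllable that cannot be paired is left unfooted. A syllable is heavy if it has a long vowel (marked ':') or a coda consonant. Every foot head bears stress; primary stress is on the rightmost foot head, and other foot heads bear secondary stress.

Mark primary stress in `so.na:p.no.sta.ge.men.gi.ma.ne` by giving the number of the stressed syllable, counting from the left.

8

Weights: 1 so L, 2 na:p H, 3 no L, 4 sta L, 5 ge L, 6 men H, 7 gi L, 8 ma L, 9 ne L.
Parse right to left (heavy = foot alone; LL = one foot; stranded L unfooted): so (ˈna:p) no (ˈsta.ge) (ˈmen) gi (ˈma.ne).
Foot heads: 2, 4, 6, 8.
Primary stress on the rightmost head = syllable 8.
Primary stress: syllable 8 → so.na:p.no.sta.ge.men.gi.ˈma.ne.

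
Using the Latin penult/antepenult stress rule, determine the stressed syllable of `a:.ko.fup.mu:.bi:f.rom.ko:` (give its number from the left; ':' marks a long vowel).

6

Classical Latin: stress the penult if heavy (long vowel or closed), else the antepenult.
Weights: 5 bi:f H, 6 rom H, 7 ko: H.
The penult (syllable 6, rom) is heavy, so it takes stress.
Stress on syllable 6: a:.ko.fup.mu:.bi:f.ˈrom.ko:.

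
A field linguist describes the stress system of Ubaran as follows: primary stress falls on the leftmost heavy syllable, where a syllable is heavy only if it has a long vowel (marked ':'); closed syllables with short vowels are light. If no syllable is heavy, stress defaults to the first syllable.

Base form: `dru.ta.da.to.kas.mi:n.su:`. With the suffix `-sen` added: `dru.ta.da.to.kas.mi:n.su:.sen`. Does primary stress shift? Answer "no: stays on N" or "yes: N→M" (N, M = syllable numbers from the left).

Base `dru.ta.da.to.kas.mi:n.su:` (7 syllables):
  Weights: 1 dru L, 2 ta L, 3 da L, 4 to L, 5 kas L, 6 mi:n H, 7 su: H.
  Heavy syllables in the domain: 6, 7. The leftmost is syllable 6 (mi:n).
  → primary stress on syllable 6.
Suffixed `dru.ta.da.to.kas.mi:n.su:.sen` (8 syllables):
  Weights: 1 dru L, 2 ta L, 3 da L, 4 to L, 5 kas L, 6 mi:n H, 7 su: H, 8 sen L.
  Heavy syllables in the domain: 6, 7. The leftmost is syllable 6 (mi:n).
  → primary stress on syllable 6.

no: stays on 6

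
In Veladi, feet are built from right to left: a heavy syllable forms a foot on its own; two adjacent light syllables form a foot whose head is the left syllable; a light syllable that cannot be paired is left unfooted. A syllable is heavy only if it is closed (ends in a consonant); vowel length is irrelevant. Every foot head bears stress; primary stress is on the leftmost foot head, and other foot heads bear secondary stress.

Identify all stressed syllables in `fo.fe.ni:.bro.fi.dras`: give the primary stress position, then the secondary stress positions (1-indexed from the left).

primary 2, secondary 4, 6

Weights: 1 fo L, 2 fe L, 3 ni: L, 4 bro L, 5 fi L, 6 dras H.
Parse right to left (heavy = foot alone; LL = one foot; stranded L unfooted): fo (ˈfe.ni:) (ˈbro.fi) (ˈdras).
Foot heads: 2, 4, 6.
Primary stress on the leftmost head = syllable 2.
Secondary stress on 4, 6: fo.ˈfe.ni:.ˌbro.fi.ˌdras.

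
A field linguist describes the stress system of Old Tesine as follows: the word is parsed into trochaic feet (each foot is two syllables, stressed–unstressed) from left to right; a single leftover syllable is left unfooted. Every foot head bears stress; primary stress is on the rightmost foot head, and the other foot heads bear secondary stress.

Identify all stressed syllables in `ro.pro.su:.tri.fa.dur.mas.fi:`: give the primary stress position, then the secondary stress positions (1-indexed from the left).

primary 7, secondary 1, 3, 5

Parse left to right into trochaic (ˈσσ) feet: (ˈro.pro) (ˈsu:.tri) (ˈfa.dur) (ˈmas.fi:).
Foot heads (stressed positions): 1, 3, 5, 7.
End Rule Rightmost: primary stress on the rightmost head = syllable 7.
Secondary stress on 1, 3, 5: ˌro.pro.ˌsu:.tri.ˌfa.dur.ˈmas.fi:.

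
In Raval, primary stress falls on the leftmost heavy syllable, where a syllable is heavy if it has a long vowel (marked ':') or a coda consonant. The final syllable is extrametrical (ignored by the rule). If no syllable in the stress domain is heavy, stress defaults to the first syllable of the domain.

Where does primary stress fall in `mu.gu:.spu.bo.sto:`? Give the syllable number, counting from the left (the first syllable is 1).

2

The final syllable (5, sto:) is extrametrical; the stress domain is syllables 1–4.
Weights: 1 mu L, 2 gu: H, 3 spu L, 4 bo L.
Heavy syllables in the domain: 2. The leftmost is syllable 2 (gu:).
Primary stress: syllable 2 → mu.ˈgu:.spu.bo.sto:.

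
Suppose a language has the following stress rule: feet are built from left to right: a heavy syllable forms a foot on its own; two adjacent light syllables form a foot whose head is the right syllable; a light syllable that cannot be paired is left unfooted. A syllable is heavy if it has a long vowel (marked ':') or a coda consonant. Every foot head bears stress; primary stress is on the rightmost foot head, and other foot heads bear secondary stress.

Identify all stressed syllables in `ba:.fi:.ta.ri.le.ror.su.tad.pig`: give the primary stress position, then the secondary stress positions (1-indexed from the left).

primary 9, secondary 1, 2, 4, 6, 8

Weights: 1 ba: H, 2 fi: H, 3 ta L, 4 ri L, 5 le L, 6 ror H, 7 su L, 8 tad H, 9 pig H.
Parse left to right (heavy = foot alone; LL = one foot; stranded L unfooted): (ˈba:) (ˈfi:) (ta.ˈri) le (ˈror) su (ˈtad) (ˈpig).
Foot heads: 1, 2, 4, 6, 8, 9.
Primary stress on the rightmost head = syllable 9.
Secondary stress on 1, 2, 4, 6, 8: ˌba:.ˌfi:.ta.ˌri.le.ˌror.su.ˌtad.ˈpig.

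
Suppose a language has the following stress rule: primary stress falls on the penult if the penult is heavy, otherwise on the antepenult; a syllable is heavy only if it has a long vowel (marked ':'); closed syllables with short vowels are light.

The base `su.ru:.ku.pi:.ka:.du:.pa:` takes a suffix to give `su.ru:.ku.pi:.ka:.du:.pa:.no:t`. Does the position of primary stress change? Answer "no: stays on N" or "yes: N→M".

yes: 6→7

Base `su.ru:.ku.pi:.ka:.du:.pa:` (7 syllables):
  Weights: 5 ka: H, 6 du: H, 7 pa: H.
  The penult (syllable 6, du:) is heavy, so it takes stress.
  → primary stress on syllable 6.
Suffixed `su.ru:.ku.pi:.ka:.du:.pa:.no:t` (8 syllables):
  Weights: 6 du: H, 7 pa: H, 8 no:t H.
  The penult (syllable 7, pa:) is heavy, so it takes stress.
  → primary stress on syllable 7.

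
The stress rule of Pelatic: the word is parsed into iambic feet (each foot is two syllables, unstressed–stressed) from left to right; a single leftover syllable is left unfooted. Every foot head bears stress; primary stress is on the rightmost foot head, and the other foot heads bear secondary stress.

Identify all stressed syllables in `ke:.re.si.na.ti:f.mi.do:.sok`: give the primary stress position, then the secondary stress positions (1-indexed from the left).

primary 8, secondary 2, 4, 6

Parse left to right into iambic (σˈσ) feet: (ke:.ˈre) (si.ˈna) (ti:f.ˈmi) (do:.ˈsok).
Foot heads (stressed positions): 2, 4, 6, 8.
End Rule Rightmost: primary stress on the rightmost head = syllable 8.
Secondary stress on 2, 4, 6: ke:.ˌre.si.ˌna.ti:f.ˌmi.do:.ˈsok.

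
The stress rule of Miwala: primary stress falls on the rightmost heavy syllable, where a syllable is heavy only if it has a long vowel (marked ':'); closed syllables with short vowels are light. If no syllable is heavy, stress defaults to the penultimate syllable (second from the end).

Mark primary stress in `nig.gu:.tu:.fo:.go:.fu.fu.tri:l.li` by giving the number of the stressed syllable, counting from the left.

8

Weights: 1 nig L, 2 gu: H, 3 tu: H, 4 fo: H, 5 go: H, 6 fu L, 7 fu L, 8 tri:l H, 9 li L.
Heavy syllables in the domain: 2, 3, 4, 5, 8. The rightmost is syllable 8 (tri:l).
Primary stress: syllable 8 → nig.gu:.tu:.fo:.go:.fu.fu.ˈtri:l.li.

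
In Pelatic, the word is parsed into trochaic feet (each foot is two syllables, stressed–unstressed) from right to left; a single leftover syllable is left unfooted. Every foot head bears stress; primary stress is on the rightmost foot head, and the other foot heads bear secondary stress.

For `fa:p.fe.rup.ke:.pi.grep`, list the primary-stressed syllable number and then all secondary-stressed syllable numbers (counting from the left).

primary 5, secondary 1, 3

Parse right to left into trochaic (ˈσσ) feet: (ˈfa:p.fe) (ˈrup.ke:) (ˈpi.grep).
Foot heads (stressed positions): 1, 3, 5.
End Rule Rightmost: primary stress on the rightmost head = syllable 5.
Secondary stress on 1, 3: ˌfa:p.fe.ˌrup.ke:.ˈpi.grep.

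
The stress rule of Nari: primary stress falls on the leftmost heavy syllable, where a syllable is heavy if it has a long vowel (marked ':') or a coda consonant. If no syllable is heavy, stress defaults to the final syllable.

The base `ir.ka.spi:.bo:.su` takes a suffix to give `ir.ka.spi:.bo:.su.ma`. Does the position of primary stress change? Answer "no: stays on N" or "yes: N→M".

no: stays on 1

Base `ir.ka.spi:.bo:.su` (5 syllables):
  Weights: 1 ir H, 2 ka L, 3 spi: H, 4 bo: H, 5 su L.
  Heavy syllables in the domain: 1, 3, 4. The leftmost is syllable 1 (ir).
  → primary stress on syllable 1.
Suffixed `ir.ka.spi:.bo:.su.ma` (6 syllables):
  Weights: 1 ir H, 2 ka L, 3 spi: H, 4 bo: H, 5 su L, 6 ma L.
  Heavy syllables in the domain: 1, 3, 4. The leftmost is syllable 1 (ir).
  → primary stress on syllable 1.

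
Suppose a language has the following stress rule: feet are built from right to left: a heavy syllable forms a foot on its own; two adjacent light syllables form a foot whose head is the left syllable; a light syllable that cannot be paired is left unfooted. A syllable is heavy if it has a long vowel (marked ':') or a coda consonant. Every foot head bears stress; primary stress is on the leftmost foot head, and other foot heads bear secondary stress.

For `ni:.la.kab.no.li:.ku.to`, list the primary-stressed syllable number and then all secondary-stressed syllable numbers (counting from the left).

primary 1, secondary 3, 5, 6

Weights: 1 ni: H, 2 la L, 3 kab H, 4 no L, 5 li: H, 6 ku L, 7 to L.
Parse right to left (heavy = foot alone; LL = one foot; stranded L unfooted): (ˈni:) la (ˈkab) no (ˈli:) (ˈku.to).
Foot heads: 1, 3, 5, 6.
Primary stress on the leftmost head = syllable 1.
Secondary stress on 3, 5, 6: ˈni:.la.ˌkab.no.ˌli:.ˌku.to.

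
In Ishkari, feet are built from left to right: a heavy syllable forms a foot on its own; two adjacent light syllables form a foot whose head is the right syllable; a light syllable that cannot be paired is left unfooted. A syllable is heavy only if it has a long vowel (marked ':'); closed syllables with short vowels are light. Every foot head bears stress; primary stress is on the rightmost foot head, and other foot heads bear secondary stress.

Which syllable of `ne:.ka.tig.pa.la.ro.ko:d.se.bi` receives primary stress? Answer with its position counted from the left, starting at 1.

Weights: 1 ne: H, 2 ka L, 3 tig L, 4 pa L, 5 la L, 6 ro L, 7 ko:d H, 8 se L, 9 bi L.
Parse left to right (heavy = foot alone; LL = one foot; stranded L unfooted): (ˈne:) (ka.ˈtig) (pa.ˈla) ro (ˈko:d) (se.ˈbi).
Foot heads: 1, 3, 5, 7, 9.
Primary stress on the rightmost head = syllable 9.
Primary stress: syllable 9 → ne:.ka.tig.pa.la.ro.ko:d.se.ˈbi.

9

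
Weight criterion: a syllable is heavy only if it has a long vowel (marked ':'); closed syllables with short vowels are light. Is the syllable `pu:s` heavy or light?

`pu:s`: long vowel, closed (coda /s/). Long vowel → heavy.

heavy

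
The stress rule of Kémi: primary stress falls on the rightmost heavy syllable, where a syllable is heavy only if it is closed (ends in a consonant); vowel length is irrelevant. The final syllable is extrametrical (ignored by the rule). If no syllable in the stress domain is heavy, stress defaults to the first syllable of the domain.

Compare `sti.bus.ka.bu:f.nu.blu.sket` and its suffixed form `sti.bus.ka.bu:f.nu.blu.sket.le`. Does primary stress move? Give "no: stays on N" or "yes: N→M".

yes: 4→7

Base `sti.bus.ka.bu:f.nu.blu.sket` (7 syllables):
  The final syllable (7, sket) is extrametrical; the stress domain is syllables 1–6.
  Weights: 1 sti L, 2 bus H, 3 ka L, 4 bu:f H, 5 nu L, 6 blu L.
  Heavy syllables in the domain: 2, 4. The rightmost is syllable 4 (bu:f).
  → primary stress on syllable 4.
Suffixed `sti.bus.ka.bu:f.nu.blu.sket.le` (8 syllables):
  The final syllable (8, le) is extrametrical; the stress domain is syllables 1–7.
  Weights: 1 sti L, 2 bus H, 3 ka L, 4 bu:f H, 5 nu L, 6 blu L, 7 sket H.
  Heavy syllables in the domain: 2, 4, 7. The rightmost is syllable 7 (sket).
  → primary stress on syllable 7.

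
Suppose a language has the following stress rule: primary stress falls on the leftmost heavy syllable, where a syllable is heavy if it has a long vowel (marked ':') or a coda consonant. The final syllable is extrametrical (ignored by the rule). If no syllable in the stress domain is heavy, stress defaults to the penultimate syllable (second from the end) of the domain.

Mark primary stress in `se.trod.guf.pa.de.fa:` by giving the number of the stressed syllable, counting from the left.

2

The final syllable (6, fa:) is extrametrical; the stress domain is syllables 1–5.
Weights: 1 se L, 2 trod H, 3 guf H, 4 pa L, 5 de L.
Heavy syllables in the domain: 2, 3. The leftmost is syllable 2 (trod).
Primary stress: syllable 2 → se.ˈtrod.guf.pa.de.fa:.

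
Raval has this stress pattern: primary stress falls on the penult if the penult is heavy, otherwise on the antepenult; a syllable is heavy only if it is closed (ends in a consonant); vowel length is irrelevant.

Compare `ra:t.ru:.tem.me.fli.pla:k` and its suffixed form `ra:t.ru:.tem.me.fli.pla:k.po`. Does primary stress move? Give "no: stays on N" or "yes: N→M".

yes: 4→6

Base `ra:t.ru:.tem.me.fli.pla:k` (6 syllables):
  Weights: 4 me L, 5 fli L, 6 pla:k H.
  The penult (syllable 5, fli) is light, so stress falls on the antepenult (syllable 4, me).
  → primary stress on syllable 4.
Suffixed `ra:t.ru:.tem.me.fli.pla:k.po` (7 syllables):
  Weights: 5 fli L, 6 pla:k H, 7 po L.
  The penult (syllable 6, pla:k) is heavy, so it takes stress.
  → primary stress on syllable 6.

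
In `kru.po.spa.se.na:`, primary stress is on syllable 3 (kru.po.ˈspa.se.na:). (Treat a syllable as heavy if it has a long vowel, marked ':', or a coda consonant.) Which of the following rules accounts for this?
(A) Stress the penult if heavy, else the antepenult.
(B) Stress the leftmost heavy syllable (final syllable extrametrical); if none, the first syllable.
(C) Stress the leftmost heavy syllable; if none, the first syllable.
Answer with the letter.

A

Rule A → syllable 3 ✓.
Rule B → syllable 1 (observed: 3).
Rule C → syllable 5 (observed: 3).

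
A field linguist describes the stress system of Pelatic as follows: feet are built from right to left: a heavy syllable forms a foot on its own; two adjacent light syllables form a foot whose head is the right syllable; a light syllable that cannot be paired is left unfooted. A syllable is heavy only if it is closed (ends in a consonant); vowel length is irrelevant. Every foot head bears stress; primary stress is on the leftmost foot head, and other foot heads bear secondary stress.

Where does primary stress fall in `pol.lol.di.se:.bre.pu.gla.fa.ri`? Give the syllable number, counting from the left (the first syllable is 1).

Weights: 1 pol H, 2 lol H, 3 di L, 4 se: L, 5 bre L, 6 pu L, 7 gla L, 8 fa L, 9 ri L.
Parse right to left (heavy = foot alone; LL = one foot; stranded L unfooted): (ˈpol) (ˈlol) di (se:.ˈbre) (pu.ˈgla) (fa.ˈri).
Foot heads: 1, 2, 5, 7, 9.
Primary stress on the leftmost head = syllable 1.
Primary stress: syllable 1 → ˈpol.lol.di.se:.bre.pu.gla.fa.ri.

1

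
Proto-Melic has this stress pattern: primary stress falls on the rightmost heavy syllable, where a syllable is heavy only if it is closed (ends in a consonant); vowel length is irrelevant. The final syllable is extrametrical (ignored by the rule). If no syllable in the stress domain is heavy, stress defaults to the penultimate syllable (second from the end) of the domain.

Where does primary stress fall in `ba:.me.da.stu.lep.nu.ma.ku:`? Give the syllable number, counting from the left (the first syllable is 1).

The final syllable (8, ku:) is extrametrical; the stress domain is syllables 1–7.
Weights: 1 ba: L, 2 me L, 3 da L, 4 stu L, 5 lep H, 6 nu L, 7 ma L.
Heavy syllables in the domain: 5. The rightmost is syllable 5 (lep).
Primary stress: syllable 5 → ba:.me.da.stu.ˈlep.nu.ma.ku:.

5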